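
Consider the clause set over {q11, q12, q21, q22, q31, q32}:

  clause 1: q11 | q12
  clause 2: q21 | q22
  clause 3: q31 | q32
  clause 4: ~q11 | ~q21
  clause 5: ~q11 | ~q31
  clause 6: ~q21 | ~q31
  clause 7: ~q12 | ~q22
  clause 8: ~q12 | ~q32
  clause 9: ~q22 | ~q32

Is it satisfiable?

No, unsatisfiable

Try q11 = 1.
Unit clause (~q21) forces q21 = 0.
Unit clause (q22) forces q22 = 1.
Unit clause (~q31) forces q31 = 0.
Unit clause (q32) forces q32 = 1.
That conflicts with the unit clause (~q32).
Undo q11 and try q11 = 0.
Unit clause (q12) forces q12 = 1.
Unit clause (~q22) forces q22 = 0.
Unit clause (q21) forces q21 = 1.
Unit clause (~q31) forces q31 = 0.
Unit clause (q32) forces q32 = 1.
That conflicts with the unit clause (~q32).
Either choice for q11 ends in contradiction.
No assignment satisfies every clause.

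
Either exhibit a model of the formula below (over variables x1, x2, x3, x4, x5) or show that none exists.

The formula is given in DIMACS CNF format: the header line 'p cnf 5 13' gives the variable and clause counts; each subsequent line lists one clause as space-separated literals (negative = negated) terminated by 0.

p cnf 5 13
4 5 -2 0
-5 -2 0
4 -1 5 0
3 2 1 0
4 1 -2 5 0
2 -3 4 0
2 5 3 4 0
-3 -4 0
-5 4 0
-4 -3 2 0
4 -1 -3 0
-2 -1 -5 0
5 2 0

Branch on x5: set x5 = False.
From the singleton clause (x2), x2 = True.
From the singleton clause (x4), x4 = True.
From the singleton clause (¬x3), x3 = False.
All clauses hold; x1 can take either value.

x1=False,  x2=True,  x3=False,  x4=True,  x5=False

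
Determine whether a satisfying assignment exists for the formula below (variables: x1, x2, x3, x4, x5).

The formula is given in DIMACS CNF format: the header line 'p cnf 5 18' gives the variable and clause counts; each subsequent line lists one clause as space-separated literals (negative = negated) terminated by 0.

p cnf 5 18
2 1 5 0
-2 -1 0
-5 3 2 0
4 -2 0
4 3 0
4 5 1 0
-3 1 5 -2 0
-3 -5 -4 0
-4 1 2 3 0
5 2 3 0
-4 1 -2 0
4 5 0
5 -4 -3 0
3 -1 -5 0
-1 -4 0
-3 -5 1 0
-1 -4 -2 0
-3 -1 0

Unsatisfiable

Try x2 = False.
Try x1 = True.
The clause (¬x4) is unit, so x4 = False.
The clause (x3) is unit, so x3 = True.
That conflicts with the unit clause (¬x3).
That branch fails; take x1 = False instead.
The clause (x5) is unit, so x5 = True.
The clause (x3) is unit, so x3 = True.
That conflicts with the unit clause (¬x3).
Both values of x1 lead to a conflict.
That branch fails; take x2 = True instead.
The clause (¬x1) is unit, so x1 = False.
The clause (x4) is unit, so x4 = True.
That conflicts with the unit clause (¬x4).
Both values of x2 lead to a conflict.
No assignment satisfies every clause.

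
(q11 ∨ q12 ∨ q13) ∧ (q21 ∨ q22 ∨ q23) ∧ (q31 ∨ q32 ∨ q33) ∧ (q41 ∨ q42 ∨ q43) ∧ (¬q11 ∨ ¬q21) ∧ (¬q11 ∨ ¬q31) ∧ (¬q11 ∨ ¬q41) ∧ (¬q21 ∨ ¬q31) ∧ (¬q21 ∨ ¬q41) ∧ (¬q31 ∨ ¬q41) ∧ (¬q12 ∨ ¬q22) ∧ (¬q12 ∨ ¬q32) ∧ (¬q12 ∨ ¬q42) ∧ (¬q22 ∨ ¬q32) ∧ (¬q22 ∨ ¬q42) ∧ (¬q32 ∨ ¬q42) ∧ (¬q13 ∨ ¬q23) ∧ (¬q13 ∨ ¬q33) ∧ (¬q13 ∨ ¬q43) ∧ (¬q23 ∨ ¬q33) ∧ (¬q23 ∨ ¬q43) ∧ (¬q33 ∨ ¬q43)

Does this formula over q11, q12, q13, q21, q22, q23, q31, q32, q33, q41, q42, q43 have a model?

Branch on q11: set q11 = False.
Branch on q12: set q12 = True.
Unit clause (¬q22) forces q22 = False.
Unit clause (¬q32) forces q32 = False.
Unit clause (¬q42) forces q42 = False.
Branch on q21: set q21 = True.
Unit clause (¬q31) forces q31 = False.
Unit clause (q33) forces q33 = True.
Unit clause (¬q41) forces q41 = False.
Unit clause (q43) forces q43 = True.
Now (¬q43) is unsatisfied and unit — conflict.
Undo q21 and try q21 = False.
Unit clause (q23) forces q23 = True.
Unit clause (¬q13) forces q13 = False.
Unit clause (¬q33) forces q33 = False.
Unit clause (q31) forces q31 = True.
Unit clause (¬q41) forces q41 = False.
Unit clause (q43) forces q43 = True.
Now (¬q43) is unsatisfied and unit — conflict.
Both values of q21 lead to a conflict.
Undo q12 and try q12 = False.
Unit clause (q13) forces q13 = True.
Unit clause (¬q23) forces q23 = False.
Unit clause (¬q33) forces q33 = False.
Unit clause (¬q43) forces q43 = False.
Branch on q21: set q21 = True.
Unit clause (¬q31) forces q31 = False.
Unit clause (q32) forces q32 = True.
Unit clause (¬q41) forces q41 = False.
Unit clause (q42) forces q42 = True.
Now (¬q42) is unsatisfied and unit — conflict.
Undo q21 and try q21 = False.
Unit clause (q22) forces q22 = True.
Unit clause (¬q32) forces q32 = False.
Unit clause (q31) forces q31 = True.
Unit clause (¬q41) forces q41 = False.
Unit clause (q42) forces q42 = True.
Now (¬q42) is unsatisfied and unit — conflict.
Both values of q21 lead to a conflict.
Both values of q12 lead to a conflict.
Undo q11 and try q11 = True.
Unit clause (¬q21) forces q21 = False.
Unit clause (¬q31) forces q31 = False.
Unit clause (¬q41) forces q41 = False.
Branch on q22: set q22 = True.
Unit clause (¬q12) forces q12 = False.
Unit clause (¬q32) forces q32 = False.
Unit clause (q33) forces q33 = True.
Unit clause (¬q42) forces q42 = False.
Unit clause (q43) forces q43 = True.
Now (¬q43) is unsatisfied and unit — conflict.
Undo q22 and try q22 = False.
Unit clause (q23) forces q23 = True.
Unit clause (¬q13) forces q13 = False.
Unit clause (¬q33) forces q33 = False.
Unit clause (q32) forces q32 = True.
Unit clause (¬q12) forces q12 = False.
Unit clause (¬q42) forces q42 = False.
Unit clause (q43) forces q43 = True.
Now (¬q43) is unsatisfied and unit — conflict.
Both values of q22 lead to a conflict.
Both values of q11 lead to a conflict.
No assignment satisfies every clause.

No, unsatisfiable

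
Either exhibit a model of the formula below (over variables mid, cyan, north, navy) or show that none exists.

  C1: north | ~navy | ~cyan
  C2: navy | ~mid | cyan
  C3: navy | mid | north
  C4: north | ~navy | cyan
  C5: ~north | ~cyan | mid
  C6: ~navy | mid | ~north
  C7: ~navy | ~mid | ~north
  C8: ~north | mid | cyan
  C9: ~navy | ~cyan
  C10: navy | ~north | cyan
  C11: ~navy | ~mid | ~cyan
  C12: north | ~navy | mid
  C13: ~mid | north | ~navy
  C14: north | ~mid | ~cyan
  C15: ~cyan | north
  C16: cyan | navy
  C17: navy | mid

mid: 1, cyan: 1, north: 1, navy: 0

Case navy = 0:
(cyan) alone gives cyan = 1.
(north) alone gives north = 1.
(mid) alone gives mid = 1.
This assignment satisfies each clause.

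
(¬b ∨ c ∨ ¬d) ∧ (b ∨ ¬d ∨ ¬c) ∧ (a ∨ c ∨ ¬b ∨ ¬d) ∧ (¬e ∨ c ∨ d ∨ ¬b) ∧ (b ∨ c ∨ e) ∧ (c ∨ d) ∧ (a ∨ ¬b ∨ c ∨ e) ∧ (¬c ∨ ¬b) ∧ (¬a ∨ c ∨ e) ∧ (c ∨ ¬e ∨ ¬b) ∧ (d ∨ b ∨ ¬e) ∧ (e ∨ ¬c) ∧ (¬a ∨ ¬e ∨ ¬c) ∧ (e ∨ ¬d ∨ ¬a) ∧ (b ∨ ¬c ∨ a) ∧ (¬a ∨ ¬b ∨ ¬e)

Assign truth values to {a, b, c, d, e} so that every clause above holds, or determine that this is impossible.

a=True,  b=False,  c=False,  d=True,  e=True

Suppose c = False.
Unit clause (d) forces d = True.
Unit clause (¬b) forces b = False.
Unit clause (e) forces e = True.
All clauses hold; a can take either value.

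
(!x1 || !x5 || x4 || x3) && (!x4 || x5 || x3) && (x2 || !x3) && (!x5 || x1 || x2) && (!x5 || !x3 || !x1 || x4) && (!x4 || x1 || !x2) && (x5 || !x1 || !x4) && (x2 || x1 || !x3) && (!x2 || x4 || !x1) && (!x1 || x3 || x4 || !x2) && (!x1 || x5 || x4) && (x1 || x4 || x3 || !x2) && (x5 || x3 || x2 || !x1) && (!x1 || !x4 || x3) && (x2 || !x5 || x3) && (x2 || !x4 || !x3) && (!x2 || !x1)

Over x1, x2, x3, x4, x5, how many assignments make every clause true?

3

There are 2^5 = 32 truth assignments over (x1, x2, x3, x4, x5).
Split on x5. With x5 = true, the clauses containing x5 are satisfied and !x5 drops from the rest; 1 of the 2^4 = 16 assignments to the other variables satisfy what remains.
With x5 = false, by the same count on the reduced clause set, 2 assignments work.
(One model: x1=F, x2=F, x3=F, x4=F, x5=F.)
Total: 1 + 2 = 3.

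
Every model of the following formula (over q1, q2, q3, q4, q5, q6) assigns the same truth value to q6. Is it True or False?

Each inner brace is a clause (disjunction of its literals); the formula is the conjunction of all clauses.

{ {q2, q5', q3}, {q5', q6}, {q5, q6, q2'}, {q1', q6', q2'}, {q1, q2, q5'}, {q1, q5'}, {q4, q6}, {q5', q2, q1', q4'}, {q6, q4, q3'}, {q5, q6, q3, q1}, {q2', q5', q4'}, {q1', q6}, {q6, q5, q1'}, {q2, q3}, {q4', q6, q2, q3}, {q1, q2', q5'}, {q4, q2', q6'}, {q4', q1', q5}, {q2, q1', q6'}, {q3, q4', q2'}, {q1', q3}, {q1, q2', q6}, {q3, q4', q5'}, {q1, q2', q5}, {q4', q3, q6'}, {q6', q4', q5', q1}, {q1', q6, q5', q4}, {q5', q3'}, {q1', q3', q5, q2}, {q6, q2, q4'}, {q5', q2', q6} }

True

Suppose q6 = 0.
The clause (q5') is unit, so q5 = 0.
The clause (q2') is unit, so q2 = 0.
The clause (q4) is unit, so q4 = 1.
Now (q4') is unsatisfied and unit — conflict.
So every satisfying assignment has q6 = True.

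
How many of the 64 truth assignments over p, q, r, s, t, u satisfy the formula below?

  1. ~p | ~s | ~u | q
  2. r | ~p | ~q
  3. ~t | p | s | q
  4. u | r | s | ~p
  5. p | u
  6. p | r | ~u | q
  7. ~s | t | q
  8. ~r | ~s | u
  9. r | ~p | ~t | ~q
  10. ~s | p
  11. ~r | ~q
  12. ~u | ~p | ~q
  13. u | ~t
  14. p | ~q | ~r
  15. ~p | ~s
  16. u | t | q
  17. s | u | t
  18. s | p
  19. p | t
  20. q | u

There are 2^6 = 64 truth assignments over (p, q, r, s, t, u).
Split on s. With s = 1, the clauses containing s are satisfied and ~s drops from the rest; 0 of the 2^5 = 32 assignments to the other variables satisfy what remains.
With s = 0, by the same count on the reduced clause set, 4 assignments work.
Total: 0 + 4 = 4.

4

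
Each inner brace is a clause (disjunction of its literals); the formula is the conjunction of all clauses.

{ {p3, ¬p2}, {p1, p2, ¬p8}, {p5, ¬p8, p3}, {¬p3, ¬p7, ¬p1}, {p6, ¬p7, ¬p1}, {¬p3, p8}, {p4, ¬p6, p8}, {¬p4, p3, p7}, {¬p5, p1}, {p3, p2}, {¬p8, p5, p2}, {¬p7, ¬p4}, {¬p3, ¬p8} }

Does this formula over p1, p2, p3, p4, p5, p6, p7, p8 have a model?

No, unsatisfiable

Case p3 = True:
From the singleton clause (p8), p8 = True.
That conflicts with the unit clause (¬p8).
Backtrack on p3: now try p3 = False.
From the singleton clause (¬p2), p2 = False.
That conflicts with the unit clause (p2).
Either choice for p3 ends in contradiction.
No assignment satisfies every clause.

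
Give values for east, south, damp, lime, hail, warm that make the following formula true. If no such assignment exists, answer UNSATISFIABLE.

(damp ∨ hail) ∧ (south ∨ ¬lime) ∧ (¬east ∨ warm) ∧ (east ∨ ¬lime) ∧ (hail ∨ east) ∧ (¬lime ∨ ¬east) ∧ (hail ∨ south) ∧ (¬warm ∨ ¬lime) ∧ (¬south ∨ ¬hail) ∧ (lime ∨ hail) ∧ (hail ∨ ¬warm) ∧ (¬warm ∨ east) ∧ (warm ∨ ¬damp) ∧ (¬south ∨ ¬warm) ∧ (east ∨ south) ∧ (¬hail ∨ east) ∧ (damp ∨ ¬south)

east: True, south: False, damp: False, lime: False, hail: True, warm: True

Suppose damp = False.
(hail) alone gives hail = True.
(¬south) alone gives south = False.
(¬lime) alone gives lime = False.
(east) alone gives east = True.
(warm) alone gives warm = True.
All clauses are satisfied.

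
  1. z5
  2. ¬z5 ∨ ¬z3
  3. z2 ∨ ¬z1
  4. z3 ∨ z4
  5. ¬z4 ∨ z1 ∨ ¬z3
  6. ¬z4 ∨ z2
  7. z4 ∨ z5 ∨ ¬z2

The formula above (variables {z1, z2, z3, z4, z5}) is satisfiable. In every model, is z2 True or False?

True

Suppose z2 = False.
(z5) alone gives z5 = True.
(¬z3) alone gives z3 = False.
(¬z1) alone gives z1 = False.
(z4) alone gives z4 = True.
Now (¬z4) is unsatisfied and unit — conflict.
So every satisfying assignment has z2 = True.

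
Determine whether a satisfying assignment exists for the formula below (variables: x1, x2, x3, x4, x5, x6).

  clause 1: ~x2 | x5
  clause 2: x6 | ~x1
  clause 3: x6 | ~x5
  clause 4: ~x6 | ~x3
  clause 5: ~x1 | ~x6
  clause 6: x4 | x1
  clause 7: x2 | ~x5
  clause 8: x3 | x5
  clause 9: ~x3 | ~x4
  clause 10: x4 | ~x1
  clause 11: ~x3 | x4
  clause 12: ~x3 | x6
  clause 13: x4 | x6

Yes

Case x2 = 1:
From the singleton clause (x5), x5 = 1.
From the singleton clause (x6), x6 = 1.
From the singleton clause (~x3), x3 = 0.
From the singleton clause (~x1), x1 = 0.
From the singleton clause (x4), x4 = 1.
Every clause now holds.
A satisfying assignment: x1=0; x2=1; x3=0; x4=1; x5=1; x6=1.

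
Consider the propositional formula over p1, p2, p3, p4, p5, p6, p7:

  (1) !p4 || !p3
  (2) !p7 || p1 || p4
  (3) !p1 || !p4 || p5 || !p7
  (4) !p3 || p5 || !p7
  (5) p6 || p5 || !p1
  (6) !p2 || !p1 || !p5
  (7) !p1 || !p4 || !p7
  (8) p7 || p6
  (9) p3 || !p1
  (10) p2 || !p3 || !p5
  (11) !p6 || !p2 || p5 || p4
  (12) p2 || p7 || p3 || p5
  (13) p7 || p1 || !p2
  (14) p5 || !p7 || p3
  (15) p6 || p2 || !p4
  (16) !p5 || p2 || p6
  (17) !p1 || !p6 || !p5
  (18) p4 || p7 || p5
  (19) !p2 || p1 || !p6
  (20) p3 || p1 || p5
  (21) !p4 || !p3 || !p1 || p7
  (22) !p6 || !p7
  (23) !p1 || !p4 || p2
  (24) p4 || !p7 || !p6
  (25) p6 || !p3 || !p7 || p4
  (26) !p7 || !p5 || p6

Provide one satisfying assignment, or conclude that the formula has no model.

p1: false; p2: false; p3: false; p4: true; p5: true; p6: true; p7: false

Branch on p4: set p4 = true.
Unit clause (!p3) forces p3 = false.
Unit clause (!p1) forces p1 = false.
Unit clause (p5) forces p5 = true.
Branch on p7: set p7 = false.
Unit clause (p6) forces p6 = true.
Unit clause (!p2) forces p2 = false.
Every clause now holds.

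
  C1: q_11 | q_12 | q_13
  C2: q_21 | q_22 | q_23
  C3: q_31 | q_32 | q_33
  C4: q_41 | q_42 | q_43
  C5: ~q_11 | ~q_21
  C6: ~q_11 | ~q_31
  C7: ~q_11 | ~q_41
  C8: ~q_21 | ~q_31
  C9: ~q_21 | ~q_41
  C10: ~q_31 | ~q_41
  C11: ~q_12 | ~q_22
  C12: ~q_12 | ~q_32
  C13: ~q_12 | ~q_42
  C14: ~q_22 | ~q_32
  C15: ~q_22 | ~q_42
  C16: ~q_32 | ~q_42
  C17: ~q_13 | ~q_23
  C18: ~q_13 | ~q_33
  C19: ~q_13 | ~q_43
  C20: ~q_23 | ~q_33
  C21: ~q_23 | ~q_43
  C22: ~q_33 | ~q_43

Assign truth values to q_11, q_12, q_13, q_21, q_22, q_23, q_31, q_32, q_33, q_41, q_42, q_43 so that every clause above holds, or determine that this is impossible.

Case q_11 = 0:
Case q_12 = 1:
From the singleton clause (~q_22), q_22 = 0.
From the singleton clause (~q_32), q_32 = 0.
From the singleton clause (~q_42), q_42 = 0.
Case q_21 = 1:
From the singleton clause (~q_31), q_31 = 0.
From the singleton clause (q_33), q_33 = 1.
From the singleton clause (~q_41), q_41 = 0.
From the singleton clause (q_43), q_43 = 1.
But (~q_43) is also a unit clause — contradiction.
That branch fails; take q_21 = 0 instead.
From the singleton clause (q_23), q_23 = 1.
From the singleton clause (~q_13), q_13 = 0.
From the singleton clause (~q_33), q_33 = 0.
From the singleton clause (q_31), q_31 = 1.
From the singleton clause (~q_41), q_41 = 0.
From the singleton clause (q_43), q_43 = 1.
But (~q_43) is also a unit clause — contradiction.
Both values of q_21 lead to a conflict.
That branch fails; take q_12 = 0 instead.
From the singleton clause (q_13), q_13 = 1.
From the singleton clause (~q_23), q_23 = 0.
From the singleton clause (~q_33), q_33 = 0.
From the singleton clause (~q_43), q_43 = 0.
Case q_21 = 1:
From the singleton clause (~q_31), q_31 = 0.
From the singleton clause (q_32), q_32 = 1.
From the singleton clause (~q_41), q_41 = 0.
From the singleton clause (q_42), q_42 = 1.
But (~q_42) is also a unit clause — contradiction.
That branch fails; take q_21 = 0 instead.
From the singleton clause (q_22), q_22 = 1.
From the singleton clause (~q_32), q_32 = 0.
From the singleton clause (q_31), q_31 = 1.
From the singleton clause (~q_41), q_41 = 0.
From the singleton clause (q_42), q_42 = 1.
But (~q_42) is also a unit clause — contradiction.
Both values of q_21 lead to a conflict.
Both values of q_12 lead to a conflict.
That branch fails; take q_11 = 1 instead.
From the singleton clause (~q_21), q_21 = 0.
From the singleton clause (~q_31), q_31 = 0.
From the singleton clause (~q_41), q_41 = 0.
Case q_22 = 1:
From the singleton clause (~q_12), q_12 = 0.
From the singleton clause (~q_32), q_32 = 0.
From the singleton clause (q_33), q_33 = 1.
From the singleton clause (~q_42), q_42 = 0.
From the singleton clause (q_43), q_43 = 1.
But (~q_43) is also a unit clause — contradiction.
That branch fails; take q_22 = 0 instead.
From the singleton clause (q_23), q_23 = 1.
From the singleton clause (~q_13), q_13 = 0.
From the singleton clause (~q_33), q_33 = 0.
From the singleton clause (q_32), q_32 = 1.
From the singleton clause (~q_12), q_12 = 0.
From the singleton clause (~q_42), q_42 = 0.
From the singleton clause (q_43), q_43 = 1.
But (~q_43) is also a unit clause — contradiction.
Both values of q_22 lead to a conflict.
Both values of q_11 lead to a conflict.

UNSATISFIABLE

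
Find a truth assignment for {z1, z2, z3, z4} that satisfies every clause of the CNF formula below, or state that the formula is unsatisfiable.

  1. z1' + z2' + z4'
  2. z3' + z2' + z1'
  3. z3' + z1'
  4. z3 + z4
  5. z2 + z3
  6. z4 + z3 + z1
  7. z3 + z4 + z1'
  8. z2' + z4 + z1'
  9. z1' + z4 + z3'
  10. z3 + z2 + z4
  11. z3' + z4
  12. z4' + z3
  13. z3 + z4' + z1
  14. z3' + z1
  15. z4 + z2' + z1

Branch on z3: set z3 = 0.
Unit clause (z4) forces z4 = 1.
But (z4') is also a unit clause — contradiction.
Backtrack on z3: now try z3 = 1.
Unit clause (z1') forces z1 = 0.
But (z1) is also a unit clause — contradiction.
Either choice for z3 ends in contradiction.

UNSATISFIABLE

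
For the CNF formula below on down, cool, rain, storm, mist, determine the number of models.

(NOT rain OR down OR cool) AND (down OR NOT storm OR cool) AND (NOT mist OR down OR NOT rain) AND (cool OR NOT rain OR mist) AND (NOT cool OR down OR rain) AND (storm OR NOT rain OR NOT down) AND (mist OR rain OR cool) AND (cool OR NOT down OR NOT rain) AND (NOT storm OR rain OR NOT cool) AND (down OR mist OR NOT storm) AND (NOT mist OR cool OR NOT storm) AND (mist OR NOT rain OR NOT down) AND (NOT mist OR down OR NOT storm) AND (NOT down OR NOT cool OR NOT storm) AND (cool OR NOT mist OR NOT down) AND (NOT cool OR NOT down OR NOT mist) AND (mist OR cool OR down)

3

There are 2^5 = 32 truth assignments over (down, cool, rain, storm, mist).
Split on rain. With rain = true, the clauses containing rain are satisfied and NOT rain drops from the rest; 1 of the 2^4 = 16 assignments to the other variables satisfy what remains.
With rain = false, by the same count on the reduced clause set, 2 assignments work.
(One model: down=F, cool=F, rain=F, storm=F, mist=T.)
Total: 1 + 2 = 3.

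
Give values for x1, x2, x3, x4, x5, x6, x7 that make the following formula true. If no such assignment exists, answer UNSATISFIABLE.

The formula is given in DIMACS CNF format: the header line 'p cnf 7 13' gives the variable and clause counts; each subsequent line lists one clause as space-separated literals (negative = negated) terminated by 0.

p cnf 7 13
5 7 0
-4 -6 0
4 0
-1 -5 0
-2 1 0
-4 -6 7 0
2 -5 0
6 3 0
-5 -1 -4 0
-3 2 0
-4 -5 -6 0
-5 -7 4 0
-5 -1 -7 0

(x4) alone gives x4 = True.
(¬x6) alone gives x6 = False.
(x3) alone gives x3 = True.
(x2) alone gives x2 = True.
(x1) alone gives x1 = True.
(¬x5) alone gives x5 = False.
(x7) alone gives x7 = True.
Every clause now holds.

x1 ↦ True, x2 ↦ True, x3 ↦ True, x4 ↦ True, x5 ↦ False, x6 ↦ False, x7 ↦ True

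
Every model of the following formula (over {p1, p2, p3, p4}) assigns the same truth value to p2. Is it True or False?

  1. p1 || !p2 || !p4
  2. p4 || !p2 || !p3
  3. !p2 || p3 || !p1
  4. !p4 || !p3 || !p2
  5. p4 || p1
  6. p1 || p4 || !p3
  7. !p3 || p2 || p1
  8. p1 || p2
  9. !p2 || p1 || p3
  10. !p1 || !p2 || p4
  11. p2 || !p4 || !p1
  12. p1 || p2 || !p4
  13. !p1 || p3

Suppose p2 = true.
Case p1 = true:
Unit clause (p3) forces p3 = true.
Unit clause (p4) forces p4 = true.
But (!p4) is also a unit clause — contradiction.
So p1 must be the other value — set p1 = false.
Unit clause (!p4) forces p4 = false.
But (p4) is also a unit clause — contradiction.
Both values of p1 lead to a conflict.
So every satisfying assignment has p2 = False.

False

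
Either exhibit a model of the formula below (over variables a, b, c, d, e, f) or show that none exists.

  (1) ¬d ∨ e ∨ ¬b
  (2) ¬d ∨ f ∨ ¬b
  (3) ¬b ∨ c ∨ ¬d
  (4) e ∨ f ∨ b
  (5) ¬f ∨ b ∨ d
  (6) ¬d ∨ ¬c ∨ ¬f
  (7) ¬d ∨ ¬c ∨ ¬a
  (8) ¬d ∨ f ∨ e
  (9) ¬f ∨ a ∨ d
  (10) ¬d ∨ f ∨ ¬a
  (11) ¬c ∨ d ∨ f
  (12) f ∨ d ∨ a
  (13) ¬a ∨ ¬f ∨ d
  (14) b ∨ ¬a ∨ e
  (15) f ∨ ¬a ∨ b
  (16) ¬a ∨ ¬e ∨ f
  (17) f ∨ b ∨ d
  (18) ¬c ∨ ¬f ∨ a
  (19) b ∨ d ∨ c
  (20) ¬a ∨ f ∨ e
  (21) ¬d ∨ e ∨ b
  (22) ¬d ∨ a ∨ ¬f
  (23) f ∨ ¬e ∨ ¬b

a: False; b: False; c: True; d: True; e: True; f: False

Suppose d = True.
Suppose e = True.
Suppose f = False.
From the singleton clause (¬b), b = False.
From the singleton clause (¬a), a = False.
Every clause is now satisfied; c is unconstrained.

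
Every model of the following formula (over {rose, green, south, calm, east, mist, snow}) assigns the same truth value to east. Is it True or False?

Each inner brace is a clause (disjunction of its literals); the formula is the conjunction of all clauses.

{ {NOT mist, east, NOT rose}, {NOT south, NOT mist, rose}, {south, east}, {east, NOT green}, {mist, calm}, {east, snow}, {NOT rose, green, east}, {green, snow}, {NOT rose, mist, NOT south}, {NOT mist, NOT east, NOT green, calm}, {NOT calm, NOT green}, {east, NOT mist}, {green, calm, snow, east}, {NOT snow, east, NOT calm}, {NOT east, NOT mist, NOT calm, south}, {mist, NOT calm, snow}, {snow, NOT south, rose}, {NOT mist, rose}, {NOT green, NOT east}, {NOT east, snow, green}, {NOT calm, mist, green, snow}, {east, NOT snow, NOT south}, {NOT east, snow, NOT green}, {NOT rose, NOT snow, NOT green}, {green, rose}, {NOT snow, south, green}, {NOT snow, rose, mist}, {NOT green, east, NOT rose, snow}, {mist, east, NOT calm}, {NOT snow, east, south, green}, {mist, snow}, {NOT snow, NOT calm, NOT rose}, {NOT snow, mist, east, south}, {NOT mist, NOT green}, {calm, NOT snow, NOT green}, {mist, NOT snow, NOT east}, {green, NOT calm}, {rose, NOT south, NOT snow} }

Suppose east = false.
Unit clause (south) forces south = true.
Unit clause (NOT green) forces green = false.
Unit clause (snow) forces snow = true.
But (NOT snow) is also a unit clause — contradiction.
So every satisfying assignment has east = True.

True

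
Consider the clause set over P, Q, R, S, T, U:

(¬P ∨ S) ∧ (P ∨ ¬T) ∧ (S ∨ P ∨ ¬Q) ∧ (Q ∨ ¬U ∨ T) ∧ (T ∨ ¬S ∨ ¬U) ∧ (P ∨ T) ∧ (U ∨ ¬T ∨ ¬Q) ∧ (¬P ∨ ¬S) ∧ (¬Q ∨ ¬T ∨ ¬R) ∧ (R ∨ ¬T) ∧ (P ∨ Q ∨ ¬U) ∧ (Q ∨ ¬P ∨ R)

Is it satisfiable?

No

Suppose P = False.
From the singleton clause (¬T), T = False.
That conflicts with the unit clause (T).
Undo P and try P = True.
From the singleton clause (S), S = True.
That conflicts with the unit clause (¬S).
Neither P = True nor P = False works.
No assignment satisfies every clause.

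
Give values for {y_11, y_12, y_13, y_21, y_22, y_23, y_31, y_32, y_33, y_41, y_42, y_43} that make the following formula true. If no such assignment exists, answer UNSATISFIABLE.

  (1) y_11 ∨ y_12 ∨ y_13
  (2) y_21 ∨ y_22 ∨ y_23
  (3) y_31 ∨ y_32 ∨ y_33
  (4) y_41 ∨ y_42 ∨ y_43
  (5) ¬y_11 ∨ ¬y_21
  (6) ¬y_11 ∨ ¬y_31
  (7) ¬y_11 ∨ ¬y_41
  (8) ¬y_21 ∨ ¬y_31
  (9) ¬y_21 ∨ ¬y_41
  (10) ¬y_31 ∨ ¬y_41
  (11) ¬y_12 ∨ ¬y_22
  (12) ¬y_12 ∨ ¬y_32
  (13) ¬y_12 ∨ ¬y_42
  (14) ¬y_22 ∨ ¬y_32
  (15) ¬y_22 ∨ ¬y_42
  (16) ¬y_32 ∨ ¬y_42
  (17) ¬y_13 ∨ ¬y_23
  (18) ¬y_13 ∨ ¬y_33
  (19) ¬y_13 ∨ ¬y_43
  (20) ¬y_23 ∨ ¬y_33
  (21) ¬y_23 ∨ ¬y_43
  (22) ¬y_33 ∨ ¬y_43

UNSATISFIABLE

Try y_11 = False.
Try y_12 = True.
Unit clause (¬y_22) forces y_22 = False.
Unit clause (¬y_32) forces y_32 = False.
Unit clause (¬y_42) forces y_42 = False.
Try y_21 = True.
Unit clause (¬y_31) forces y_31 = False.
Unit clause (y_33) forces y_33 = True.
Unit clause (¬y_41) forces y_41 = False.
Unit clause (y_43) forces y_43 = True.
But (¬y_43) is also a unit clause — contradiction.
That branch fails; take y_21 = False instead.
Unit clause (y_23) forces y_23 = True.
Unit clause (¬y_13) forces y_13 = False.
Unit clause (¬y_33) forces y_33 = False.
Unit clause (y_31) forces y_31 = True.
Unit clause (¬y_41) forces y_41 = False.
Unit clause (y_43) forces y_43 = True.
But (¬y_43) is also a unit clause — contradiction.
Both values of y_21 lead to a conflict.
That branch fails; take y_12 = False instead.
Unit clause (y_13) forces y_13 = True.
Unit clause (¬y_23) forces y_23 = False.
Unit clause (¬y_33) forces y_33 = False.
Unit clause (¬y_43) forces y_43 = False.
Try y_21 = True.
Unit clause (¬y_31) forces y_31 = False.
Unit clause (y_32) forces y_32 = True.
Unit clause (¬y_41) forces y_41 = False.
Unit clause (y_42) forces y_42 = True.
But (¬y_42) is also a unit clause — contradiction.
That branch fails; take y_21 = False instead.
Unit clause (y_22) forces y_22 = True.
Unit clause (¬y_32) forces y_32 = False.
Unit clause (y_31) forces y_31 = True.
Unit clause (¬y_41) forces y_41 = False.
Unit clause (y_42) forces y_42 = True.
But (¬y_42) is also a unit clause — contradiction.
Both values of y_21 lead to a conflict.
Both values of y_12 lead to a conflict.
That branch fails; take y_11 = True instead.
Unit clause (¬y_21) forces y_21 = False.
Unit clause (¬y_31) forces y_31 = False.
Unit clause (¬y_41) forces y_41 = False.
Try y_22 = True.
Unit clause (¬y_12) forces y_12 = False.
Unit clause (¬y_32) forces y_32 = False.
Unit clause (y_33) forces y_33 = True.
Unit clause (¬y_42) forces y_42 = False.
Unit clause (y_43) forces y_43 = True.
But (¬y_43) is also a unit clause — contradiction.
That branch fails; take y_22 = False instead.
Unit clause (y_23) forces y_23 = True.
Unit clause (¬y_13) forces y_13 = False.
Unit clause (¬y_33) forces y_33 = False.
Unit clause (y_32) forces y_32 = True.
Unit clause (¬y_12) forces y_12 = False.
Unit clause (¬y_42) forces y_42 = False.
Unit clause (y_43) forces y_43 = True.
But (¬y_43) is also a unit clause — contradiction.
Both values of y_22 lead to a conflict.
Both values of y_11 lead to a conflict.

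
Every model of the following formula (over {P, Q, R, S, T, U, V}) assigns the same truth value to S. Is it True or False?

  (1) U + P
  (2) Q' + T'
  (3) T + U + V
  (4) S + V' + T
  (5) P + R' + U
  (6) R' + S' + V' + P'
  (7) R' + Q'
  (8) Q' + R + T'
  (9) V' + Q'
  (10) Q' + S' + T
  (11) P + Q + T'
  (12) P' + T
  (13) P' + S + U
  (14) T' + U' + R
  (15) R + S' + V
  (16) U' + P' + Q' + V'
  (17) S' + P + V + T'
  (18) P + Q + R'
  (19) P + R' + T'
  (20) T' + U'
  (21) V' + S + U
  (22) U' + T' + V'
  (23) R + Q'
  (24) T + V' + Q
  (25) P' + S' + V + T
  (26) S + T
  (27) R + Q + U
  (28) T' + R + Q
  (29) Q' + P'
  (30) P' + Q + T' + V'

Suppose S = 0.
From the singleton clause (T), T = 1.
From the singleton clause (Q'), Q = 0.
From the singleton clause (P), P = 1.
From the singleton clause (U), U = 1.
But (U') is also a unit clause — contradiction.
So every satisfying assignment has S = True.

True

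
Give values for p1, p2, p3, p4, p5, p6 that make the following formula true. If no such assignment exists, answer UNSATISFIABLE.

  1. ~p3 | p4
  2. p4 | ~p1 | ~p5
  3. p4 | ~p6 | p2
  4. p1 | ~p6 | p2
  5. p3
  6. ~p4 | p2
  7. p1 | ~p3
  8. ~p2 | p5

The clause (p3) is unit, so p3 = 1.
The clause (p4) is unit, so p4 = 1.
The clause (p2) is unit, so p2 = 1.
The clause (p1) is unit, so p1 = 1.
The clause (p5) is unit, so p5 = 1.
Every clause is now satisfied; p6 is unconstrained.

p1: 1, p2: 1, p3: 1, p4: 1, p5: 1, p6: 1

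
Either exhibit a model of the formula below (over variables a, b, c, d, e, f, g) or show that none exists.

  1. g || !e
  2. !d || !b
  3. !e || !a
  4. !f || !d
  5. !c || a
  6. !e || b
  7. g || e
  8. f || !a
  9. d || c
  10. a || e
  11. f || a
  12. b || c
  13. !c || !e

a: true, b: false, c: true, d: false, e: false, f: true, g: true

Try g = true.
Try d = false.
From the singleton clause (c), c = true.
From the singleton clause (a), a = true.
From the singleton clause (!e), e = false.
From the singleton clause (f), f = true.
Every clause is now satisfied; b is unconstrained.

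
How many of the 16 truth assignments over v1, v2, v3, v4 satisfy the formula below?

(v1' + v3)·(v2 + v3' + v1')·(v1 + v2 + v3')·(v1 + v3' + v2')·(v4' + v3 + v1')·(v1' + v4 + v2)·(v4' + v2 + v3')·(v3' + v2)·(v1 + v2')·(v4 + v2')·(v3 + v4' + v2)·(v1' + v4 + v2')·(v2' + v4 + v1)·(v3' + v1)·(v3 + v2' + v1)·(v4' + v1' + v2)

There are 2^4 = 16 truth assignments over (v1, v2, v3, v4).
Check each against the 16 clauses (columns in the order v1, v2, v3, v4):
  F F F F  ✓ satisfies all
  F F F T  ✗ fails (v3 + v4' + v2)
  F F T F  ✗ fails (v1 + v2 + v3')
  F F T T  ✗ fails (v1 + v2 + v3')
  F T F F  ✗ fails (v1 + v2')
  F T F T  ✗ fails (v1 + v2')
  F T T F  ✗ fails (v1 + v3' + v2')
  F T T T  ✗ fails (v1 + v3' + v2')
  T F F F  ✗ fails (v1' + v3)
  T F F T  ✗ fails (v1' + v3)
  T F T F  ✗ fails (v2 + v3' + v1')
  T F T T  ✗ fails (v2 + v3' + v1')
  T T F F  ✗ fails (v1' + v3)
  T T F T  ✗ fails (v1' + v3)
  T T T F  ✗ fails (v4 + v2')
  T T T T  ✓ satisfies all
2 of the 16 rows are models.

2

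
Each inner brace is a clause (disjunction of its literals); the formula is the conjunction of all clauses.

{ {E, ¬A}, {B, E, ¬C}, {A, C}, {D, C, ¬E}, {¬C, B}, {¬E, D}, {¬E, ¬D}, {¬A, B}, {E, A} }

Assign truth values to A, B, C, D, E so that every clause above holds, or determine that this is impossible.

Case E = True:
From the singleton clause (D), D = True.
That conflicts with the unit clause (¬D).
Backtrack on E: now try E = False.
From the singleton clause (¬A), A = False.
That conflicts with the unit clause (A).
Both values of E lead to a conflict.

UNSATISFIABLE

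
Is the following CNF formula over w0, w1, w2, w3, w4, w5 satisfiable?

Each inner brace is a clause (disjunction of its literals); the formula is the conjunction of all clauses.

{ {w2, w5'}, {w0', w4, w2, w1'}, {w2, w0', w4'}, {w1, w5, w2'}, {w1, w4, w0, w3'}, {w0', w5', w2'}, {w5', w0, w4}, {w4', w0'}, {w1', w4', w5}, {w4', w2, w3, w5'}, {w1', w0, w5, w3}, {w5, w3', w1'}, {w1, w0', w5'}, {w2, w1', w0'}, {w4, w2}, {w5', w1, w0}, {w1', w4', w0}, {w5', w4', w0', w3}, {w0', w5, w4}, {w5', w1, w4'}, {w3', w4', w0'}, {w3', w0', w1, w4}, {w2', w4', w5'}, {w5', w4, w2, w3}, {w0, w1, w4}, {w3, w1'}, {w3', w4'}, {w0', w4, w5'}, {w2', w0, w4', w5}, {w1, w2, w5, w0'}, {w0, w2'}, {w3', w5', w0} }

Case w2 = 0:
(w5') alone gives w5 = 0.
(w4) alone gives w4 = 1.
(w0') alone gives w0 = 0.
(w1') alone gives w1 = 0.
(w3') alone gives w3 = 0.
This assignment satisfies each clause.
A satisfying assignment: w0 ↦ 0, w1 ↦ 0, w2 ↦ 0, w3 ↦ 0, w4 ↦ 1, w5 ↦ 0.

Yes, satisfiable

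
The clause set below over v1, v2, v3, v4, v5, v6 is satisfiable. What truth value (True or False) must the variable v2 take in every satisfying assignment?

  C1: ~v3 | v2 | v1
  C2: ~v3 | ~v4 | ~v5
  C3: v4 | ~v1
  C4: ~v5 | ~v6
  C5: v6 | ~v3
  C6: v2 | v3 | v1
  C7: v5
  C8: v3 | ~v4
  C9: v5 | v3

Suppose v2 = 0.
Unit clause (v5) forces v5 = 1.
Unit clause (~v6) forces v6 = 0.
Unit clause (~v3) forces v3 = 0.
Unit clause (v1) forces v1 = 1.
Unit clause (v4) forces v4 = 1.
But (~v4) is also a unit clause — contradiction.
So every satisfying assignment has v2 = True.

True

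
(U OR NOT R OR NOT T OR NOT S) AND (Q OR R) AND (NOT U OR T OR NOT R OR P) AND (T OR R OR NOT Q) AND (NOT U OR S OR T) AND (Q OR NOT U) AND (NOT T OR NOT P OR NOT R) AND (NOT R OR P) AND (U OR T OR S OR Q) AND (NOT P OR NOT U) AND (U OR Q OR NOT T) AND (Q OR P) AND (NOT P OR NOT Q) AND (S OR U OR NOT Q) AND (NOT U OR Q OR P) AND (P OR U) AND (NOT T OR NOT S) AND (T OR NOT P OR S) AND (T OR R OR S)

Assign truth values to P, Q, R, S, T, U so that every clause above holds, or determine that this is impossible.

Case Q = false:
Unit clause (R) forces R = true.
Unit clause (NOT U) forces U = false.
Unit clause (P) forces P = true.
Unit clause (NOT T) forces T = false.
Unit clause (S) forces S = true.
Every clause now holds.

P: true, Q: false, R: true, S: true, T: false, U: false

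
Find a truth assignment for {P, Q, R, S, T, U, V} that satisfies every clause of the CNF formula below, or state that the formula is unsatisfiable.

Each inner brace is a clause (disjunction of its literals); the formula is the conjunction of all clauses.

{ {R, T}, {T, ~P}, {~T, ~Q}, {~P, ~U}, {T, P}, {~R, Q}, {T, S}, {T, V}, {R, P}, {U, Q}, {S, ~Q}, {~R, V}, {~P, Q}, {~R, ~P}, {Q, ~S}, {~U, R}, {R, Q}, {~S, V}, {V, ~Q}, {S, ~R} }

UNSATISFIABLE

Case R = 1:
(Q) alone gives Q = 1.
(~T) alone gives T = 0.
(~P) alone gives P = 0.
That conflicts with the unit clause (P).
Backtrack on R: now try R = 0.
(T) alone gives T = 1.
(~Q) alone gives Q = 0.
That conflicts with the unit clause (Q).
Either choice for R ends in contradiction.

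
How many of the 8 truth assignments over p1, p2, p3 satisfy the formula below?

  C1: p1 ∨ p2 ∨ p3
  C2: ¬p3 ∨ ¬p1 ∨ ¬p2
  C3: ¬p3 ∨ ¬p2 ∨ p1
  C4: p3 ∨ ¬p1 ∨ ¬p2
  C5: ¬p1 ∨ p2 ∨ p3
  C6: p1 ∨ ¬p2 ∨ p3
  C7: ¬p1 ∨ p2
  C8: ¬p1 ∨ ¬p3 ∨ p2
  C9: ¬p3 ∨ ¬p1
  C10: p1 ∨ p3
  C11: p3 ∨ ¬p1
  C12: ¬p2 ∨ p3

1

There are 2^3 = 8 truth assignments over (p1, p2, p3).
Split on p3. With p3 = True, the clauses containing p3 are satisfied and ¬p3 drops from the rest; 1 of the 2^2 = 4 assignments to the other variables satisfy what remains.
With p3 = False, by the same count on the reduced clause set, 0 assignments work.
Total: 1 + 0 = 1.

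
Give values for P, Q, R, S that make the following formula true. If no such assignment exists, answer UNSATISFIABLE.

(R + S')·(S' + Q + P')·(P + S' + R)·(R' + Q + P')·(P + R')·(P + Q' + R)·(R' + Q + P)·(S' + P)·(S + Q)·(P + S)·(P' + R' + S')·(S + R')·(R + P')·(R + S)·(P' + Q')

Try R = 1.
From the singleton clause (P), P = 1.
From the singleton clause (Q), Q = 1.
But (Q') is also a unit clause — contradiction.
So R must be the other value — set R = 0.
From the singleton clause (S'), S = 0.
But (S) is also a unit clause — contradiction.
Neither R = 1 nor R = 0 works.

UNSATISFIABLE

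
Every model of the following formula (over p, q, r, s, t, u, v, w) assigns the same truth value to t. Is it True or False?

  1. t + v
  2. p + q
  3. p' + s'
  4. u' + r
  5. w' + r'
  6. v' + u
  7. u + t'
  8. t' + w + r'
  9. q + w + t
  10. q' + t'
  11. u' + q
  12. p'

Suppose t = 1.
The clause (u) is unit, so u = 1.
The clause (r) is unit, so r = 1.
The clause (w') is unit, so w = 0.
But (w) is also a unit clause — contradiction.
So every satisfying assignment has t = False.

False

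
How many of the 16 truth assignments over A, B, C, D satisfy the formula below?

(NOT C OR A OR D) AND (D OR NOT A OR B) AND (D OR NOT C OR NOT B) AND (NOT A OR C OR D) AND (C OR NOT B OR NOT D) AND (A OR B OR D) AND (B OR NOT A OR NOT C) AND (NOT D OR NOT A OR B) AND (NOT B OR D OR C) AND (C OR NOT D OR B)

3

There are 2^4 = 16 truth assignments over (A, B, C, D).
Split on D. With D = true, the clauses containing D are satisfied and NOT D drops from the rest; 3 of the 2^3 = 8 assignments to the other variables satisfy what remains.
With D = false, by the same count on the reduced clause set, 0 assignments work.
(One model: A=F, B=F, C=T, D=T.)
Total: 3 + 0 = 3.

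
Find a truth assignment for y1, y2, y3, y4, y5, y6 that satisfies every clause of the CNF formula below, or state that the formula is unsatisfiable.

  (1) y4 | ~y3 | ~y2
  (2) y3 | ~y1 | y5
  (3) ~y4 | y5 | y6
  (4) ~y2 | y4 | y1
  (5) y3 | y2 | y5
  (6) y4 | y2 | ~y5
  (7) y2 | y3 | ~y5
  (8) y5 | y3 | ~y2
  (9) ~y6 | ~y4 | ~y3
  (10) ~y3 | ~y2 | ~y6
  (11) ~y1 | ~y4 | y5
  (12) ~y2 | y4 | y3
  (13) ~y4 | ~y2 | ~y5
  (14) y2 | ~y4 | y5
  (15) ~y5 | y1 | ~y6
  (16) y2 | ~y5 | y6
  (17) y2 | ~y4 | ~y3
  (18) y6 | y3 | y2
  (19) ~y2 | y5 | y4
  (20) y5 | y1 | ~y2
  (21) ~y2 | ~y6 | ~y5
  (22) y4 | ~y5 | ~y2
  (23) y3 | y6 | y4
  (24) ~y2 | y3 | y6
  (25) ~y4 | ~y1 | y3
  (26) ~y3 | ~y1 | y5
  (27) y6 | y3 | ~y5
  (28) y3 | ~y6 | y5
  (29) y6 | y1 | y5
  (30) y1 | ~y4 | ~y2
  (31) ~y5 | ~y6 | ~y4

y1=0, y2=0, y3=1, y4=0, y5=0, y6=1

Case y4 = 0:
Case y3 = 1:
From the singleton clause (~y2), y2 = 0.
From the singleton clause (~y5), y5 = 0.
From the singleton clause (~y1), y1 = 0.
From the singleton clause (y6), y6 = 1.
Every clause now holds.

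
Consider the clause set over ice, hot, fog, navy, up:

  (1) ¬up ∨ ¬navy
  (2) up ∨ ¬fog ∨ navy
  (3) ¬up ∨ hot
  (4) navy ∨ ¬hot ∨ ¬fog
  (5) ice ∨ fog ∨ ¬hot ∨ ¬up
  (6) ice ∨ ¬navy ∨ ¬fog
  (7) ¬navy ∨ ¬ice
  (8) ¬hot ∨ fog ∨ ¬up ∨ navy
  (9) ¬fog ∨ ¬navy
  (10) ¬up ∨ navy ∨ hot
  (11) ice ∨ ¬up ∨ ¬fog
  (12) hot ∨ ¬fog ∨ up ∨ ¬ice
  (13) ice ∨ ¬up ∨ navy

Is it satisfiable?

Try up = False.
Try fog = False.
Try navy = False.
No clause remains; ice, hot are free.
A satisfying assignment: ice ↦ False,  hot ↦ False,  fog ↦ False,  navy ↦ False,  up ↦ False.

Yes, satisfiable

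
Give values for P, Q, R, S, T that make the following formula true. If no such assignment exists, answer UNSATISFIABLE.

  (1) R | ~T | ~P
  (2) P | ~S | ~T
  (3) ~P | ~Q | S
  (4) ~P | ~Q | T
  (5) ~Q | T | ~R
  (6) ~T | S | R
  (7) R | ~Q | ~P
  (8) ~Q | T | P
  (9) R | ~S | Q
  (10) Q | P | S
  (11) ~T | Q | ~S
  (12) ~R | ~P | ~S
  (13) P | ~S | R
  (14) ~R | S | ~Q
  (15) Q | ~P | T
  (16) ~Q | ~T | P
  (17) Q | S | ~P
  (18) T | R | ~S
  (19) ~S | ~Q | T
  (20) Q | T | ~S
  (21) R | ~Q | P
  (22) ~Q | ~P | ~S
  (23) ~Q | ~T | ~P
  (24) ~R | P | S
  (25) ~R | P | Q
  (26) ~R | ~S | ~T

UNSATISFIABLE

Branch on R: set R = 1.
Branch on Q: set Q = 0.
The clause (P) is unit, so P = 1.
The clause (~S) is unit, so S = 0.
Now (S) is unsatisfied and unit — conflict.
Undo Q and try Q = 1.
The clause (T) is unit, so T = 1.
The clause (S) is unit, so S = 1.
Now (~S) is unsatisfied and unit — conflict.
Both values of Q lead to a conflict.
Undo R and try R = 0.
Branch on T: set T = 0.
The clause (~S) is unit, so S = 0.
Branch on P: set P = 0.
The clause (~Q) is unit, so Q = 0.
Now (Q) is unsatisfied and unit — conflict.
Undo P and try P = 1.
The clause (~Q) is unit, so Q = 0.
Now (Q) is unsatisfied and unit — conflict.
Both values of P lead to a conflict.
Undo T and try T = 1.
The clause (~P) is unit, so P = 0.
The clause (~S) is unit, so S = 0.
Now (S) is unsatisfied and unit — conflict.
Both values of T lead to a conflict.
Both values of R lead to a conflict.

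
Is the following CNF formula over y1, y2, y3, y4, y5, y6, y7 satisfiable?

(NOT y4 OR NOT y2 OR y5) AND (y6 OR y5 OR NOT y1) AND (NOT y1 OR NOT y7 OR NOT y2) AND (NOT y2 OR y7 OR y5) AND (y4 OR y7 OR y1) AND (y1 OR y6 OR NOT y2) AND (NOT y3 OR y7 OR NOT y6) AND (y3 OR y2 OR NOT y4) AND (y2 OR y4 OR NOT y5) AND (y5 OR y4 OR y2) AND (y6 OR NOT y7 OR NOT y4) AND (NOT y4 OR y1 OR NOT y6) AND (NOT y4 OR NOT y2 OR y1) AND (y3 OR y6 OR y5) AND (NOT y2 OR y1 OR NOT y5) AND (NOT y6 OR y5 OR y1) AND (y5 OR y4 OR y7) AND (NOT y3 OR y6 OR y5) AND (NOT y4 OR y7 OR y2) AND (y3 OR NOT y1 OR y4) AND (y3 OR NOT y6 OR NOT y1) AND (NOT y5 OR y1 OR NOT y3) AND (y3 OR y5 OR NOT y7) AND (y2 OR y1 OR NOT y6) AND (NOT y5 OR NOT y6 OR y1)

Branch on y4: set y4 = false.
Branch on y7: set y7 = false.
The clause (y1) is unit, so y1 = true.
The clause (y5) is unit, so y5 = true.
The clause (y2) is unit, so y2 = true.
The clause (y3) is unit, so y3 = true.
The clause (NOT y6) is unit, so y6 = false.
Every clause now holds.
A satisfying assignment: y1=true, y2=true, y3=true, y4=false, y5=true, y6=false, y7=false.

Yes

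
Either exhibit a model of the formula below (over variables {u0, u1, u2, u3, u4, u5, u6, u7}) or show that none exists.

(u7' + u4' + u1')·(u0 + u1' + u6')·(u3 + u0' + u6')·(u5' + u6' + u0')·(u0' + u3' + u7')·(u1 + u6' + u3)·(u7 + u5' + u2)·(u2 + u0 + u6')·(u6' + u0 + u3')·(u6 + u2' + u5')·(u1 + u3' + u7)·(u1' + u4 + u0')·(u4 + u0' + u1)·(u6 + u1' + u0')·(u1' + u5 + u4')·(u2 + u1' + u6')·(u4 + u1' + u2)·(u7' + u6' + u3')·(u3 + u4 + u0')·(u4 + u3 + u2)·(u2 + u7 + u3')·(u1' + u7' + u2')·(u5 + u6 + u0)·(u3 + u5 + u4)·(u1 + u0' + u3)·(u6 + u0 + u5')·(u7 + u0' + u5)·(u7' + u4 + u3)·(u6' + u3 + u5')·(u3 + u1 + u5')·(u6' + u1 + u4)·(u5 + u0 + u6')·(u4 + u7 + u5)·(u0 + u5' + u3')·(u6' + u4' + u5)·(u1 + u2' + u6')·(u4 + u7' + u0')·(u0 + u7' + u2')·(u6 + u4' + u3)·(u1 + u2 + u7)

UNSATISFIABLE

Branch on u7: set u7 = 0.
Branch on u5: set u5 = 0.
(u0') alone gives u0 = 0.
(u6) alone gives u6 = 1.
But (u6') is also a unit clause — contradiction.
Undo u5 and try u5 = 1.
(u2) alone gives u2 = 1.
(u6) alone gives u6 = 1.
(u0') alone gives u0 = 0.
(u1') alone gives u1 = 0.
But (u1) is also a unit clause — contradiction.
Neither u5 = 1 nor u5 = 0 works.
Undo u7 and try u7 = 1.
Branch on u4: set u4 = 0.
(u3) alone gives u3 = 1.
(u0') alone gives u0 = 0.
(u6') alone gives u6 = 0.
(u5) alone gives u5 = 1.
But (u5') is also a unit clause — contradiction.
Undo u4 and try u4 = 1.
(u1') alone gives u1 = 0.
Branch on u0: set u0 = 0.
(u2') alone gives u2 = 0.
(u6') alone gives u6 = 0.
(u5) alone gives u5 = 1.
But (u5') is also a unit clause — contradiction.
Undo u0 and try u0 = 1.
(u3') alone gives u3 = 0.
But (u3) is also a unit clause — contradiction.
Neither u0 = 1 nor u0 = 0 works.
Neither u4 = 1 nor u4 = 0 works.
Neither u7 = 1 nor u7 = 0 works.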